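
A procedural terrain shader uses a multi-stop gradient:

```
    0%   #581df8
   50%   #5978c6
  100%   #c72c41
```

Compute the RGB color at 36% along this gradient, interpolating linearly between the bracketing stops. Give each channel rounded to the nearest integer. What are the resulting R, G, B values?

(89, 95, 212)

36% lies between the 0% and 50% stops, so the local fraction is t = (36 − 0)/(50 − 0) = 36/50 ≈ 0.72.
#581df8 → (88, 29, 248); #5978c6 → (89, 120, 198).
R = 88 + 0.72 × (89 − 88) = 88.72 → 89
G = 29 + 0.72 × (120 − 29) = 94.52 → 95
B = 248 + 0.72 × (198 − 248) = 212 → 212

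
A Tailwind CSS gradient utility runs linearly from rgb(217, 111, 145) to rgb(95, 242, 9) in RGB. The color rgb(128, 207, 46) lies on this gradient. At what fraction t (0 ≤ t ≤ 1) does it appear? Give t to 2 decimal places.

Invert the lerp on the B channel (largest span, 136): t = (46 − 145) / (9 − 145) = -99/-136 = 0.72794.
Check on R: (128 − 217)/(95 − 217) = 0.7295 ✓

0.73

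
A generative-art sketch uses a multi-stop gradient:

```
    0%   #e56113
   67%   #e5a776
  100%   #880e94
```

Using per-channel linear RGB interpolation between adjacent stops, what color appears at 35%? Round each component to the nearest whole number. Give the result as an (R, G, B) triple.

35% lies between the 0% and 67% stops, so the local fraction is t = (35 − 0)/(67 − 0) = 35/67 ≈ 0.5224.
#e56113 → (229, 97, 19); #e5a776 → (229, 167, 118).
R = 229 + 0.5224 × (229 − 229) = 229 → 229
G = 97 + 0.5224 × (167 − 97) = 133.568 → 134
B = 19 + 0.5224 × (118 − 19) = 70.718 → 71

(229, 134, 71)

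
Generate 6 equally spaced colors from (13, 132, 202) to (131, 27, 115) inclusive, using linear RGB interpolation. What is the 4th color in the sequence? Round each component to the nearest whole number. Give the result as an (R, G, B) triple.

(84, 69, 150)

With 6 swatches and endpoints inclusive, swatch 4 sits at t = (4 − 1)/(6 − 1) = 3/5 ≈ 0.6.
R = 13 + 0.6 × (131 − 13) = 83.8 → 84
G = 132 + 0.6 × (27 − 132) = 69 → 69
B = 202 + 0.6 × (115 − 202) = 149.8 → 150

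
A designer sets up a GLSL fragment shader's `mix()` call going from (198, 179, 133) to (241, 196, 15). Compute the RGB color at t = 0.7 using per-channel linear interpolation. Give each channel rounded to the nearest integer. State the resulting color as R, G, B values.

(228, 191, 50)

R = 198 + 0.7 × (241 − 198) = 198 + 0.7 × 43 = 228.1 → 228
G = 179 + 0.7 × (196 − 179) = 179 + 0.7 × 17 = 190.9 → 191
B = 133 + 0.7 × (15 − 133) = 133 + 0.7 × -118 = 50.4 → 50
So the blended color is (228, 191, 50), about #e4bf32.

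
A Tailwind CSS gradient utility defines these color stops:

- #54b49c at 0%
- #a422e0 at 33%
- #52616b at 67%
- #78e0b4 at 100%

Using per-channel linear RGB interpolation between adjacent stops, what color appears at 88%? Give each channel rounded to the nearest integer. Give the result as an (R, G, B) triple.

(106, 178, 153)

88% lies between the 67% and 100% stops, so the local fraction is t = (88 − 67)/(100 − 67) = 21/33 ≈ 0.6364.
#52616b → (82, 97, 107); #78e0b4 → (120, 224, 180).
R = 82 + 0.6364 × (120 − 82) = 106.183 → 106
G = 97 + 0.6364 × (224 − 97) = 177.823 → 178
B = 107 + 0.6364 × (180 − 107) = 153.457 → 153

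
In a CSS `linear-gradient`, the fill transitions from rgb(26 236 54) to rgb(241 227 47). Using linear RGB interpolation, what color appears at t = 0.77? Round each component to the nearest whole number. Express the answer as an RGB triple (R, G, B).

R = 26 + 0.77 × (241 − 26) = 26 + 0.77 × 215 = 191.55 → 192
G = 236 + 0.77 × (227 − 236) = 236 + 0.77 × -9 = 229.07 → 229
B = 54 + 0.77 × (47 − 54) = 54 + 0.77 × -7 = 48.61 → 49

(192, 229, 49)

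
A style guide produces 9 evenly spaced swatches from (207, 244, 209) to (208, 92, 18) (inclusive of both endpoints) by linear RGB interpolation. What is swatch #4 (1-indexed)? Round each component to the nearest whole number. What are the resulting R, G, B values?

With 9 swatches and endpoints inclusive, swatch 4 sits at t = (4 − 1)/(9 − 1) = 3/8 ≈ 0.375.
R = 207 + 0.375 × (208 − 207) = 207.375 → 207
G = 244 + 0.375 × (92 − 244) = 187 → 187
B = 209 + 0.375 × (18 − 209) = 137.375 → 137

(207, 187, 137)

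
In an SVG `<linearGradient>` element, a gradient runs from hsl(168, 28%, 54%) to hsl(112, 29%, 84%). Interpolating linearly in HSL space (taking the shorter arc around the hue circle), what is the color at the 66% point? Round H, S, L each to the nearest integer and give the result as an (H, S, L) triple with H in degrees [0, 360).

(131, 29, 74)

Hue arc: Δh = 112 − 168 = -56° (|Δh| ≤ 180, already the shorter path).
H = 168 + 0.66 × (-56) = 131.04 → 131°
S = 28 + 0.66 × (29 − 28) = 28.66 → 29%
L = 54 + 0.66 × (84 − 54) = 73.8 → 74%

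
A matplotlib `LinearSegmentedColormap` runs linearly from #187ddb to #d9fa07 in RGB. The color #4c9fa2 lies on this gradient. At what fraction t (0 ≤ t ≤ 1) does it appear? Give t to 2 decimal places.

0.27

Invert the lerp on the B channel (largest span, 212): t = (162 − 219) / (7 − 219) = -57/-212 = 0.26887.
Check on R: (76 − 24)/(217 − 24) = 0.2694 ✓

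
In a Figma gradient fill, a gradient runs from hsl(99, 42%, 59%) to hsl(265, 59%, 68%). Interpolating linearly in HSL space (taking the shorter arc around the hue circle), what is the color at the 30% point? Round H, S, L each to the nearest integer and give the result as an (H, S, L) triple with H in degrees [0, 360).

Hue arc: Δh = 265 − 99 = 166° (|Δh| ≤ 180, already the shorter path).
H = 99 + 0.3 × (166) = 148.8 → 149°
S = 42 + 0.3 × (59 − 42) = 47.1 → 47%
L = 59 + 0.3 × (68 − 59) = 61.7 → 62%

(149, 47, 62)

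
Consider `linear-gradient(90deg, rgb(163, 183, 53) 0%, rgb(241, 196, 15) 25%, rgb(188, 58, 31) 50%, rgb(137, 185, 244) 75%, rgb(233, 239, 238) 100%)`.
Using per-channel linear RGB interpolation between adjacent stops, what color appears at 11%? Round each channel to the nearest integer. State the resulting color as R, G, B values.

11% lies between the 0% and 25% stops, so the local fraction is t = (11 − 0)/(25 − 0) = 11/25 ≈ 0.44.
R = 163 + 0.44 × (241 − 163) = 197.32 → 197
G = 183 + 0.44 × (196 − 183) = 188.72 → 189
B = 53 + 0.44 × (15 − 53) = 36.28 → 36

(197, 189, 36)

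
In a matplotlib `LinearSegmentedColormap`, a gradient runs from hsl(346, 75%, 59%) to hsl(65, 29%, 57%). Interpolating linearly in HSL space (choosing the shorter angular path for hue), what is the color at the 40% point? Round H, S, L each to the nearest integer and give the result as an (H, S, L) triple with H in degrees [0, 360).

Hue: 65 − 346 = -281°, but |-281| > 180 so the shorter arc goes the other way: Δh = -281 + 360 = 79°.
H = 346 + 0.4 × (79) = 377.6 → 378 → 378 mod 360 = 18°
S = 75 + 0.4 × (29 − 75) = 56.6 → 57%
L = 59 + 0.4 × (57 − 59) = 58.2 → 58%

(18, 57, 58)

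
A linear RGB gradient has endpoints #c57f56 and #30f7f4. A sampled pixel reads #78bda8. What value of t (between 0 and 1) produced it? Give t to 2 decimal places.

0.52

Invert the lerp on the B channel (largest span, 158): t = (168 − 86) / (244 − 86) = 82/158 = 0.51899.
Check on R: (120 − 197)/(48 − 197) = 0.5168 ✓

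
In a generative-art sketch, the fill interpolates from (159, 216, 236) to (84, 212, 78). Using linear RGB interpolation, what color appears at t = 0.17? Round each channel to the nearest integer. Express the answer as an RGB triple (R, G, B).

(146, 215, 209)

R = 159 + 0.17 × (84 − 159) = 159 + 0.17 × -75 = 146.25 → 146
G = 216 + 0.17 × (212 − 216) = 216 + 0.17 × -4 = 215.32 → 215
B = 236 + 0.17 × (78 − 236) = 236 + 0.17 × -158 = 209.14 → 209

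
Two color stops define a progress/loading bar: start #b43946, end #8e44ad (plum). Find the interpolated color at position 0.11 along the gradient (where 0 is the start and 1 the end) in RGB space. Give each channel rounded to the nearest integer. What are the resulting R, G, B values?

(176, 58, 81)

#b43946 → (180, 57, 70); #8e44ad → (142, 68, 173).
R = 180 + 0.11 × (142 − 180) = 180 + 0.11 × -38 = 175.82 → 176
G = 57 + 0.11 × (68 − 57) = 57 + 0.11 × 11 = 58.21 → 58
B = 70 + 0.11 × (173 − 70) = 70 + 0.11 × 103 = 81.33 → 81
So the blended color is (176, 58, 81), about #b03a51.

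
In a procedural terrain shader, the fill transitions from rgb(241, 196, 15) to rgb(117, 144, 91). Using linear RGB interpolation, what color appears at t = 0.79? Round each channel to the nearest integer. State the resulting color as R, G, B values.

(143, 155, 75)

R = 241 + 0.79 × (117 − 241) = 241 + 0.79 × -124 = 143.04 → 143
G = 196 + 0.79 × (144 − 196) = 196 + 0.79 × -52 = 154.92 → 155
B = 15 + 0.79 × (91 − 15) = 15 + 0.79 × 76 = 75.04 → 75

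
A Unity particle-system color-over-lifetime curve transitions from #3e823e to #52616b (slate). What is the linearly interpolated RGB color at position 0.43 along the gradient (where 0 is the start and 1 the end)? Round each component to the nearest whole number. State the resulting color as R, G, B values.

#3e823e → (62, 130, 62); #52616b → (82, 97, 107).
R = 62 + 0.43 × (82 − 62) = 62 + 0.43 × 20 = 70.6 → 71
G = 130 + 0.43 × (97 − 130) = 130 + 0.43 × -33 = 115.81 → 116
B = 62 + 0.43 × (107 − 62) = 62 + 0.43 × 45 = 81.35 → 81

(71, 116, 81)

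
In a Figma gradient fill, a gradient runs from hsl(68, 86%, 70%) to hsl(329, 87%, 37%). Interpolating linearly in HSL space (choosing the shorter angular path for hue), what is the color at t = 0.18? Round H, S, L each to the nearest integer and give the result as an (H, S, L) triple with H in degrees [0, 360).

Hue: 329 − 68 = 261°, but |261| > 180 so the shorter arc goes the other way: Δh = 261 − 360 = -99°.
H = 68 + 0.18 × (-99) = 50.18 → 50°
S = 86 + 0.18 × (87 − 86) = 86.18 → 86%
L = 70 + 0.18 × (37 − 70) = 64.06 → 64%

(50, 86, 64)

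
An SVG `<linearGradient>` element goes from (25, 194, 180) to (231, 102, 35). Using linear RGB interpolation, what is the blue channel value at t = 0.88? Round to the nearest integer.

B = 180 + 0.88 × (35 − 180) = 52.4 → 52

52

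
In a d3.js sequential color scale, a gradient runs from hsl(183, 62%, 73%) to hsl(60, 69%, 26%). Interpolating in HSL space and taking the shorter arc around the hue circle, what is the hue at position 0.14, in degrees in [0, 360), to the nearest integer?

166

Hue arc: Δh = 60 − 183 = -123° (|Δh| ≤ 180, already the shorter path).
H = 183 + 0.14 × (-123) = 165.78 → 166°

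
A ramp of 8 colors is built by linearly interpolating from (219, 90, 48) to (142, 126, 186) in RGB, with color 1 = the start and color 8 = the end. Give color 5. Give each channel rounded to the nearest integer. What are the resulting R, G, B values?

With 8 swatches and endpoints inclusive, swatch 5 sits at t = (5 − 1)/(8 − 1) = 4/7 ≈ 0.5714.
R = 219 + 0.5714 × (142 − 219) = 175.002 → 175
G = 90 + 0.5714 × (126 − 90) = 110.57 → 111
B = 48 + 0.5714 × (186 − 48) = 126.853 → 127

(175, 111, 127)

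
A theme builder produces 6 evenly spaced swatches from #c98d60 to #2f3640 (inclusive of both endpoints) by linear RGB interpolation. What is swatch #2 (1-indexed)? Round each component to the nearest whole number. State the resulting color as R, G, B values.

(170, 124, 90)

With 6 swatches and endpoints inclusive, swatch 2 sits at t = (2 − 1)/(6 − 1) = 1/5 ≈ 0.2.
#c98d60 → (201, 141, 96); #2f3640 → (47, 54, 64).
R = 201 + 0.2 × (47 − 201) = 170.2 → 170
G = 141 + 0.2 × (54 − 141) = 123.6 → 124
B = 96 + 0.2 × (64 − 96) = 89.6 → 90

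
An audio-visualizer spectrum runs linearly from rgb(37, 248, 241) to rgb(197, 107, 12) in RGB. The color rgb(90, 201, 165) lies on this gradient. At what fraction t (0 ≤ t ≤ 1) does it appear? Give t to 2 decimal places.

Invert the lerp on the B channel (largest span, 229): t = (165 − 241) / (12 − 241) = -76/-229 = 0.33188.
Check on R: (90 − 37)/(197 − 37) = 0.3312 ✓

0.33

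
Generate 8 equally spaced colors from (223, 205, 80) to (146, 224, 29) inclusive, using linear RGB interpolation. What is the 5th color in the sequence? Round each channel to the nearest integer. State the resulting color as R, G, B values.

With 8 swatches and endpoints inclusive, swatch 5 sits at t = (5 − 1)/(8 − 1) = 4/7 ≈ 0.5714.
R = 223 + 0.5714 × (146 − 223) = 179.002 → 179
G = 205 + 0.5714 × (224 − 205) = 215.857 → 216
B = 80 + 0.5714 × (29 − 80) = 50.859 → 51

(179, 216, 51)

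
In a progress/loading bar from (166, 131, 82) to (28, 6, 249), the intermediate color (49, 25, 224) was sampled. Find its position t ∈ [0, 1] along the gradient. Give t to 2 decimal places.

Invert the lerp on the B channel (largest span, 167): t = (224 − 82) / (249 − 82) = 142/167 = 0.8503.
Check on R: (49 − 166)/(28 − 166) = 0.8478 ✓

0.85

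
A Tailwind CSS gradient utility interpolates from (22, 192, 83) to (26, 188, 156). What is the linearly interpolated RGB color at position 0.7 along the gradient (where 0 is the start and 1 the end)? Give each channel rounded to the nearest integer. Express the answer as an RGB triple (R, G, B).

(25, 189, 134)

R = 22 + 0.7 × (26 − 22) = 22 + 0.7 × 4 = 24.8 → 25
G = 192 + 0.7 × (188 − 192) = 192 + 0.7 × -4 = 189.2 → 189
B = 83 + 0.7 × (156 − 83) = 83 + 0.7 × 73 = 134.1 → 134
So the blended color is (25, 189, 134), about #19bd86.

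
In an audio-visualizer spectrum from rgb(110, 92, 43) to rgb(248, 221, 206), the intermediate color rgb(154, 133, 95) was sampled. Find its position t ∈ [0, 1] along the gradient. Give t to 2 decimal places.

Invert the lerp on the B channel (largest span, 163): t = (95 − 43) / (206 − 43) = 52/163 = 0.31902.
Check on R: (154 − 110)/(248 − 110) = 0.3188 ✓

0.32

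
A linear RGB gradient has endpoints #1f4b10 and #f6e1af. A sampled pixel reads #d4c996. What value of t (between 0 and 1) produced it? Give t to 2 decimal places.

Invert the lerp on the R channel (largest span, 215): t = (212 − 31) / (246 − 31) = 181/215 = 0.84186.
Check on G: (201 − 75)/(225 − 75) = 0.84 ✓

0.84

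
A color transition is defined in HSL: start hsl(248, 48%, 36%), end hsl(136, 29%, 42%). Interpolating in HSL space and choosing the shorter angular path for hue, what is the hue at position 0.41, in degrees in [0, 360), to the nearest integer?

Hue arc: Δh = 136 − 248 = -112° (|Δh| ≤ 180, already the shorter path).
H = 248 + 0.41 × (-112) = 202.08 → 202°

202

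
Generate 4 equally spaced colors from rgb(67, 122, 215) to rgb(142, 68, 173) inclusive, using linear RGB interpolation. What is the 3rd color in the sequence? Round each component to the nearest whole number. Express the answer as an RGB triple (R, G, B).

With 4 swatches and endpoints inclusive, swatch 3 sits at t = (3 − 1)/(4 − 1) = 2/3 ≈ 0.6667.
R = 67 + 0.6667 × (142 − 67) = 117.002 → 117
G = 122 + 0.6667 × (68 − 122) = 85.998 → 86
B = 215 + 0.6667 × (173 − 215) = 186.999 → 187

(117, 86, 187)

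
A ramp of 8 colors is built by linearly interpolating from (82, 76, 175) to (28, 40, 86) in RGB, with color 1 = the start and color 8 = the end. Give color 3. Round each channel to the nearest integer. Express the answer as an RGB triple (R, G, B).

(67, 66, 150)

With 8 swatches and endpoints inclusive, swatch 3 sits at t = (3 − 1)/(8 − 1) = 2/7 ≈ 0.2857.
R = 82 + 0.2857 × (28 − 82) = 66.572 → 67
G = 76 + 0.2857 × (40 − 76) = 65.715 → 66
B = 175 + 0.2857 × (86 − 175) = 149.573 → 150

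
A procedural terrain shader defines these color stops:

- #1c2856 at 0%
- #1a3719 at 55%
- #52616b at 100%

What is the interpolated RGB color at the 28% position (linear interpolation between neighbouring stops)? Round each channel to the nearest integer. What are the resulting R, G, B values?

(27, 48, 55)

28% lies between the 0% and 55% stops, so the local fraction is t = (28 − 0)/(55 − 0) = 28/55 ≈ 0.5091.
#1c2856 → (28, 40, 86); #1a3719 → (26, 55, 25).
R = 28 + 0.5091 × (26 − 28) = 26.982 → 27
G = 40 + 0.5091 × (55 − 40) = 47.636 → 48
B = 86 + 0.5091 × (25 − 86) = 54.945 → 55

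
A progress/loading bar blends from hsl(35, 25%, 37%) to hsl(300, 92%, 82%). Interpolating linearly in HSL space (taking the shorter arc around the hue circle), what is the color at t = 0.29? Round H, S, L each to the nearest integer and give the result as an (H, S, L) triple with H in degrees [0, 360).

Hue: 300 − 35 = 265°, but |265| > 180 so the shorter arc goes the other way: Δh = 265 − 360 = -95°.
H = 35 + 0.29 × (-95) = 7.45 → 7°
S = 25 + 0.29 × (92 − 25) = 44.43 → 44%
L = 37 + 0.29 × (82 − 37) = 50.05 → 50%

(7, 44, 50)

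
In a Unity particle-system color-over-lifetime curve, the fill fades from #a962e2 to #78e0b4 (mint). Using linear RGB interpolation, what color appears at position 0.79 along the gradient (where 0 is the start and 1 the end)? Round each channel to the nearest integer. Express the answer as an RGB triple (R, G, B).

#a962e2 → (169, 98, 226); #78e0b4 → (120, 224, 180).
R = 169 + 0.79 × (120 − 169) = 169 + 0.79 × -49 = 130.29 → 130
G = 98 + 0.79 × (224 − 98) = 98 + 0.79 × 126 = 197.54 → 198
B = 226 + 0.79 × (180 − 226) = 226 + 0.79 × -46 = 189.66 → 190

(130, 198, 190)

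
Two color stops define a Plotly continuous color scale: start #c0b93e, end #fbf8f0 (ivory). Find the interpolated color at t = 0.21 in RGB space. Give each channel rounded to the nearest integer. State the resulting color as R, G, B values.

#c0b93e → (192, 185, 62); #fbf8f0 → (251, 248, 240).
R = 192 + 0.21 × (251 − 192) = 192 + 0.21 × 59 = 204.39 → 204
G = 185 + 0.21 × (248 − 185) = 185 + 0.21 × 63 = 198.23 → 198
B = 62 + 0.21 × (240 − 62) = 62 + 0.21 × 178 = 99.38 → 99

(204, 198, 99)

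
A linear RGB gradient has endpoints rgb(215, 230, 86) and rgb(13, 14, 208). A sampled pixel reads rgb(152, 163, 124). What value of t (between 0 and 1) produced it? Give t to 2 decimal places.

0.31

Invert the lerp on the G channel (largest span, 216): t = (163 − 230) / (14 − 230) = -67/-216 = 0.31019.
Check on R: (152 − 215)/(13 − 215) = 0.3119 ✓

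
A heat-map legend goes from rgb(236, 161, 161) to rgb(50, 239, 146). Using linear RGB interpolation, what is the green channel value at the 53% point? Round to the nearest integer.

G = 161 + 0.53 × (239 − 161) = 202.34 → 202

202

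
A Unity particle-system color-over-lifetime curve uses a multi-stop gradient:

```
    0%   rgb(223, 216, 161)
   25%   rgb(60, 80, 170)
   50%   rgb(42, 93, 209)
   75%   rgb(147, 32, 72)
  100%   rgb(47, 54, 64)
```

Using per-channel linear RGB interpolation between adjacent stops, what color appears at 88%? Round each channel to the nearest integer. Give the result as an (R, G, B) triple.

(95, 43, 68)

88% lies between the 75% and 100% stops, so the local fraction is t = (88 − 75)/(100 − 75) = 13/25 ≈ 0.52.
R = 147 + 0.52 × (47 − 147) = 95 → 95
G = 32 + 0.52 × (54 − 32) = 43.44 → 43
B = 72 + 0.52 × (64 − 72) = 67.84 → 68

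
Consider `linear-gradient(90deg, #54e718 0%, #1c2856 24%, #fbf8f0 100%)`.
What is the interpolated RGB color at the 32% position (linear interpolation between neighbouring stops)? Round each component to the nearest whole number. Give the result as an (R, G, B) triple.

32% lies between the 24% and 100% stops, so the local fraction is t = (32 − 24)/(100 − 24) = 8/76 ≈ 0.1053.
#1c2856 → (28, 40, 86); #fbf8f0 → (251, 248, 240).
R = 28 + 0.1053 × (251 − 28) = 51.482 → 51
G = 40 + 0.1053 × (248 − 40) = 61.902 → 62
B = 86 + 0.1053 × (240 − 86) = 102.216 → 102

(51, 62, 102)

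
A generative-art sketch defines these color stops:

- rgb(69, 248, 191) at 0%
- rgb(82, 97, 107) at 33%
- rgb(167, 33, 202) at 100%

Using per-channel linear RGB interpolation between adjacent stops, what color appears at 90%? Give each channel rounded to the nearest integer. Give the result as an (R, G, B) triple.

90% lies between the 33% and 100% stops, so the local fraction is t = (90 − 33)/(100 − 33) = 57/67 ≈ 0.8507.
R = 82 + 0.8507 × (167 − 82) = 154.31 → 154
G = 97 + 0.8507 × (33 − 97) = 42.555 → 43
B = 107 + 0.8507 × (202 − 107) = 187.817 → 188

(154, 43, 188)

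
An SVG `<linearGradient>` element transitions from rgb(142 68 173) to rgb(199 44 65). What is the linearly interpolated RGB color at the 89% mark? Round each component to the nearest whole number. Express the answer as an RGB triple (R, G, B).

89% corresponds to t = 0.89.
R = 142 + 0.89 × (199 − 142) = 142 + 0.89 × 57 = 192.73 → 193
G = 68 + 0.89 × (44 − 68) = 68 + 0.89 × -24 = 46.64 → 47
B = 173 + 0.89 × (65 − 173) = 173 + 0.89 × -108 = 76.88 → 77
So the blended color is (193, 47, 77), about #c12f4d.

(193, 47, 77)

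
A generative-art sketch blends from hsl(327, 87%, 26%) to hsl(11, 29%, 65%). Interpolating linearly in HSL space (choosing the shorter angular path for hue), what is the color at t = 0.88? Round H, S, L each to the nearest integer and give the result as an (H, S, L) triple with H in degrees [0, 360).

(6, 36, 60)

Hue: 11 − 327 = -316°, but |-316| > 180 so the shorter arc goes the other way: Δh = -316 + 360 = 44°.
H = 327 + 0.88 × (44) = 365.72 → 366 → 366 mod 360 = 6°
S = 87 + 0.88 × (29 − 87) = 35.96 → 36%
L = 26 + 0.88 × (65 − 26) = 60.32 → 60%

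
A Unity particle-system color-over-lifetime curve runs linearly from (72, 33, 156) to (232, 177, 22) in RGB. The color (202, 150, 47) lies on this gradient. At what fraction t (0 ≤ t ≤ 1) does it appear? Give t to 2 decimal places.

0.81

Invert the lerp on the R channel (largest span, 160): t = (202 − 72) / (232 − 72) = 130/160 = 0.8125.
Check on G: (150 − 33)/(177 − 33) = 0.8125 ✓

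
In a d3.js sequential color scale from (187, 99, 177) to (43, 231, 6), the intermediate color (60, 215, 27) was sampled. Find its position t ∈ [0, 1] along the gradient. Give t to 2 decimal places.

Invert the lerp on the B channel (largest span, 171): t = (27 − 177) / (6 − 177) = -150/-171 = 0.87719.
Check on R: (60 − 187)/(43 − 187) = 0.8819 ✓

0.88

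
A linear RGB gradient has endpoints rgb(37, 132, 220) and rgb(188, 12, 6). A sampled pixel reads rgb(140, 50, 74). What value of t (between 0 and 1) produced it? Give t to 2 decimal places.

0.68

Invert the lerp on the B channel (largest span, 214): t = (74 − 220) / (6 − 220) = -146/-214 = 0.68224.
Check on R: (140 − 37)/(188 − 37) = 0.6821 ✓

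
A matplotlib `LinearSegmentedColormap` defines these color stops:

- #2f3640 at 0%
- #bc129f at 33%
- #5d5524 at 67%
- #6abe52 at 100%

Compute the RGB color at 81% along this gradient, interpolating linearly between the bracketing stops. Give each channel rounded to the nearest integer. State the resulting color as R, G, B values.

(99, 130, 56)

81% lies between the 67% and 100% stops, so the local fraction is t = (81 − 67)/(100 − 67) = 14/33 ≈ 0.4242.
#5d5524 → (93, 85, 36); #6abe52 → (106, 190, 82).
R = 93 + 0.4242 × (106 − 93) = 98.515 → 99
G = 85 + 0.4242 × (190 − 85) = 129.541 → 130
B = 36 + 0.4242 × (82 − 36) = 55.513 → 56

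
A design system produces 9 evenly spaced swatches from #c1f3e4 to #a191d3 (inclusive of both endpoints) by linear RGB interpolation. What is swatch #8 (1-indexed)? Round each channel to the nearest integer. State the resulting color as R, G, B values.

With 9 swatches and endpoints inclusive, swatch 8 sits at t = (8 − 1)/(9 − 1) = 7/8 ≈ 0.875.
#c1f3e4 → (193, 243, 228); #a191d3 → (161, 145, 211).
R = 193 + 0.875 × (161 − 193) = 165 → 165
G = 243 + 0.875 × (145 − 243) = 157.25 → 157
B = 228 + 0.875 × (211 − 228) = 213.125 → 213

(165, 157, 213)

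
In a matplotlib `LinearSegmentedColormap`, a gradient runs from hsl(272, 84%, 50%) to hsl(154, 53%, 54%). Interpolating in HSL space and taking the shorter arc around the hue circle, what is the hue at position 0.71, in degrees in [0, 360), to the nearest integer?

Hue arc: Δh = 154 − 272 = -118° (|Δh| ≤ 180, already the shorter path).
H = 272 + 0.71 × (-118) = 188.22 → 188°

188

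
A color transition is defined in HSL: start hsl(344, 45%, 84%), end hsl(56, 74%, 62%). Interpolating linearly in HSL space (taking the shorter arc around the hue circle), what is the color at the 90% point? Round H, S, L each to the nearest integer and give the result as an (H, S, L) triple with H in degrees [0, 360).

Hue: 56 − 344 = -288°, but |-288| > 180 so the shorter arc goes the other way: Δh = -288 + 360 = 72°.
H = 344 + 0.9 × (72) = 408.8 → 409 → 409 mod 360 = 49°
S = 45 + 0.9 × (74 − 45) = 71.1 → 71%
L = 84 + 0.9 × (62 − 84) = 64.2 → 64%

(49, 71, 64)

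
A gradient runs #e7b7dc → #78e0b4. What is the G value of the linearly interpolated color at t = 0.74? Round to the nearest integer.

213

G₁ = 183 (from #e7b7dc), G₂ = 224 (from #78e0b4).
G = 183 + 0.74 × (224 − 183) = 213.34 → 213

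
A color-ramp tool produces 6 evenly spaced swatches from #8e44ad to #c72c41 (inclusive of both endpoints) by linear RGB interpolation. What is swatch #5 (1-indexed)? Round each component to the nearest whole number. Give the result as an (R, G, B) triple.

(188, 49, 87)

With 6 swatches and endpoints inclusive, swatch 5 sits at t = (5 − 1)/(6 − 1) = 4/5 ≈ 0.8.
#8e44ad → (142, 68, 173); #c72c41 → (199, 44, 65).
R = 142 + 0.8 × (199 − 142) = 187.6 → 188
G = 68 + 0.8 × (44 − 68) = 48.8 → 49
B = 173 + 0.8 × (65 − 173) = 86.6 → 87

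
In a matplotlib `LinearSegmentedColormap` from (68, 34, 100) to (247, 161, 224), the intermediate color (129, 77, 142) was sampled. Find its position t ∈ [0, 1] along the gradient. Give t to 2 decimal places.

0.34

Invert the lerp on the R channel (largest span, 179): t = (129 − 68) / (247 − 68) = 61/179 = 0.34078.
Check on G: (77 − 34)/(161 − 34) = 0.3386 ✓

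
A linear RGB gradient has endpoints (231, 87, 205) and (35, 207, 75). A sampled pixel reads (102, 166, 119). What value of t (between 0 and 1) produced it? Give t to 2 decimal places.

0.66

Invert the lerp on the R channel (largest span, 196): t = (102 − 231) / (35 − 231) = -129/-196 = 0.65816.
Check on G: (166 − 87)/(207 − 87) = 0.6583 ✓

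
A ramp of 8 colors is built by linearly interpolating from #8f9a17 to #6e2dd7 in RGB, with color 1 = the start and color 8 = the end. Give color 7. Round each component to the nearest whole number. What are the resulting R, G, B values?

With 8 swatches and endpoints inclusive, swatch 7 sits at t = (7 − 1)/(8 − 1) = 6/7 ≈ 0.8571.
#8f9a17 → (143, 154, 23); #6e2dd7 → (110, 45, 215).
R = 143 + 0.8571 × (110 − 143) = 114.716 → 115
G = 154 + 0.8571 × (45 − 154) = 60.576 → 61
B = 23 + 0.8571 × (215 − 23) = 187.563 → 188

(115, 61, 188)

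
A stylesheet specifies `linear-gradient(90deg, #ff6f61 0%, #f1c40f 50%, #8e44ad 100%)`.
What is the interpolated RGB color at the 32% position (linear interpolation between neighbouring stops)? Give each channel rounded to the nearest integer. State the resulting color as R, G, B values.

32% lies between the 0% and 50% stops, so the local fraction is t = (32 − 0)/(50 − 0) = 32/50 ≈ 0.64.
#ff6f61 → (255, 111, 97); #f1c40f → (241, 196, 15).
R = 255 + 0.64 × (241 − 255) = 246.04 → 246
G = 111 + 0.64 × (196 − 111) = 165.4 → 165
B = 97 + 0.64 × (15 − 97) = 44.52 → 45

(246, 165, 45)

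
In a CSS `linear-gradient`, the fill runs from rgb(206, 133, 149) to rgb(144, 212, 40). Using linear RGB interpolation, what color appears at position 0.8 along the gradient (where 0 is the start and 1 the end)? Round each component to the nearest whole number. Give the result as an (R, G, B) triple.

(156, 196, 62)

R = 206 + 0.8 × (144 − 206) = 206 + 0.8 × -62 = 156.4 → 156
G = 133 + 0.8 × (212 − 133) = 133 + 0.8 × 79 = 196.2 → 196
B = 149 + 0.8 × (40 − 149) = 149 + 0.8 × -109 = 61.8 → 62
So the blended color is (156, 196, 62), about #9cc43e.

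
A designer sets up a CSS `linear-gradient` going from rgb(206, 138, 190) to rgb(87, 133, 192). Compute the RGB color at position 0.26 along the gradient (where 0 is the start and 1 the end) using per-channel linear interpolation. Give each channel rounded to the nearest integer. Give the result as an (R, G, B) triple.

(175, 137, 191)

R = 206 + 0.26 × (87 − 206) = 206 + 0.26 × -119 = 175.06 → 175
G = 138 + 0.26 × (133 − 138) = 138 + 0.26 × -5 = 136.7 → 137
B = 190 + 0.26 × (192 − 190) = 190 + 0.26 × 2 = 190.52 → 191
So the blended color is (175, 137, 191), about #af89bf.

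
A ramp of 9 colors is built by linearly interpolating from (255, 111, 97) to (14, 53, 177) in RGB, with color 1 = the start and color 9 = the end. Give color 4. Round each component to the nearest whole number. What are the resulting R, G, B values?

(165, 89, 127)

With 9 swatches and endpoints inclusive, swatch 4 sits at t = (4 − 1)/(9 − 1) = 3/8 ≈ 0.375.
R = 255 + 0.375 × (14 − 255) = 164.625 → 165
G = 111 + 0.375 × (53 − 111) = 89.25 → 89
B = 97 + 0.375 × (177 − 97) = 127 → 127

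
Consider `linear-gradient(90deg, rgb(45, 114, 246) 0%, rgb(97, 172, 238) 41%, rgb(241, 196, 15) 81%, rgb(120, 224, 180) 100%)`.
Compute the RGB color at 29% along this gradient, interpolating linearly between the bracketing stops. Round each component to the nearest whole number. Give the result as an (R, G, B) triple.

29% lies between the 0% and 41% stops, so the local fraction is t = (29 − 0)/(41 − 0) = 29/41 ≈ 0.7073.
R = 45 + 0.7073 × (97 − 45) = 81.78 → 82
G = 114 + 0.7073 × (172 − 114) = 155.023 → 155
B = 246 + 0.7073 × (238 − 246) = 240.342 → 240

(82, 155, 240)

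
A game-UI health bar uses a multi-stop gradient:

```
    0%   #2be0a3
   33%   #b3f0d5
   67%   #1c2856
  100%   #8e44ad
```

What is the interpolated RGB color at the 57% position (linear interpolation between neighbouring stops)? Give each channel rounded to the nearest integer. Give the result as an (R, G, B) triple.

57% lies between the 33% and 67% stops, so the local fraction is t = (57 − 33)/(67 − 33) = 24/34 ≈ 0.7059.
#b3f0d5 → (179, 240, 213); #1c2856 → (28, 40, 86).
R = 179 + 0.7059 × (28 − 179) = 72.409 → 72
G = 240 + 0.7059 × (40 − 240) = 98.82 → 99
B = 213 + 0.7059 × (86 − 213) = 123.351 → 123

(72, 99, 123)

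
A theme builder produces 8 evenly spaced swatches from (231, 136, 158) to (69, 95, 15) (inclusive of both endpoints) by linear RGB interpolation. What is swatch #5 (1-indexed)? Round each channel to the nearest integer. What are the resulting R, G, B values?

(138, 113, 76)

With 8 swatches and endpoints inclusive, swatch 5 sits at t = (5 − 1)/(8 − 1) = 4/7 ≈ 0.5714.
R = 231 + 0.5714 × (69 − 231) = 138.433 → 138
G = 136 + 0.5714 × (95 − 136) = 112.573 → 113
B = 158 + 0.5714 × (15 − 158) = 76.29 → 76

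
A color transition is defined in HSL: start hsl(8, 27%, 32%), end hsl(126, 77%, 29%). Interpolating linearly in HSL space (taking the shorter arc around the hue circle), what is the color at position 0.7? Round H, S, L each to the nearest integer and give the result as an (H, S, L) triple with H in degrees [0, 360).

Hue arc: Δh = 126 − 8 = 118° (|Δh| ≤ 180, already the shorter path).
H = 8 + 0.7 × (118) = 90.6 → 91°
S = 27 + 0.7 × (77 − 27) = 62 → 62%
L = 32 + 0.7 × (29 − 32) = 29.9 → 30%

(91, 62, 30)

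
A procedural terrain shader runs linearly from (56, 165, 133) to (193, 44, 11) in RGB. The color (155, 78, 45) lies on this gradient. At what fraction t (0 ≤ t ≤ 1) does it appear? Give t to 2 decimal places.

Invert the lerp on the R channel (largest span, 137): t = (155 − 56) / (193 − 56) = 99/137 = 0.72263.
Check on G: (78 − 165)/(44 − 165) = 0.719 ✓

0.72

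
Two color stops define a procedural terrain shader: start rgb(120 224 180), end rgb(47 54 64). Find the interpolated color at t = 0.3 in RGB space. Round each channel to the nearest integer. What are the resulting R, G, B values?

R = 120 + 0.3 × (47 − 120) = 120 + 0.3 × -73 = 98.1 → 98
G = 224 + 0.3 × (54 − 224) = 224 + 0.3 × -170 = 173 → 173
B = 180 + 0.3 × (64 − 180) = 180 + 0.3 × -116 = 145.2 → 145

(98, 173, 145)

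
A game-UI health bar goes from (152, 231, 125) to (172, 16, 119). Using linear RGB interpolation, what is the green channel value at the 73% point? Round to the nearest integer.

74

G = 231 + 0.73 × (16 − 231) = 74.05 → 74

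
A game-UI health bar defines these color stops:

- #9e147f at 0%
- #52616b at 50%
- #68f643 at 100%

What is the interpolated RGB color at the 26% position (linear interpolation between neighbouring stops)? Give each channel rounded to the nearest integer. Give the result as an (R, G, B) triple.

(118, 60, 117)

26% lies between the 0% and 50% stops, so the local fraction is t = (26 − 0)/(50 − 0) = 26/50 ≈ 0.52.
#9e147f → (158, 20, 127); #52616b → (82, 97, 107).
R = 158 + 0.52 × (82 − 158) = 118.48 → 118
G = 20 + 0.52 × (97 − 20) = 60.04 → 60
B = 127 + 0.52 × (107 − 127) = 116.6 → 117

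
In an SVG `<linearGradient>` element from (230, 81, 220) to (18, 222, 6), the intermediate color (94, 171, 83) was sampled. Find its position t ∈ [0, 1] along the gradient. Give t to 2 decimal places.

0.64

Invert the lerp on the B channel (largest span, 214): t = (83 − 220) / (6 − 220) = -137/-214 = 0.64019.
Check on R: (94 − 230)/(18 − 230) = 0.6415 ✓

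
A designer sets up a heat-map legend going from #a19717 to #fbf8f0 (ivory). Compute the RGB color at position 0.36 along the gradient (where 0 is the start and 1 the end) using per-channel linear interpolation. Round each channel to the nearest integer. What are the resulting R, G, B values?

#a19717 → (161, 151, 23); #fbf8f0 → (251, 248, 240).
R = 161 + 0.36 × (251 − 161) = 161 + 0.36 × 90 = 193.4 → 193
G = 151 + 0.36 × (248 − 151) = 151 + 0.36 × 97 = 185.92 → 186
B = 23 + 0.36 × (240 − 23) = 23 + 0.36 × 217 = 101.12 → 101

(193, 186, 101)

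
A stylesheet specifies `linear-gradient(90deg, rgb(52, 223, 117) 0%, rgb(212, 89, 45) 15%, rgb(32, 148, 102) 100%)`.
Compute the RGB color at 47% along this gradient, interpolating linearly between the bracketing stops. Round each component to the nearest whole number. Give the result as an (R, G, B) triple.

47% lies between the 15% and 100% stops, so the local fraction is t = (47 − 15)/(100 − 15) = 32/85 ≈ 0.3765.
R = 212 + 0.3765 × (32 − 212) = 144.23 → 144
G = 89 + 0.3765 × (148 − 89) = 111.213 → 111
B = 45 + 0.3765 × (102 − 45) = 66.46 → 66

(144, 111, 66)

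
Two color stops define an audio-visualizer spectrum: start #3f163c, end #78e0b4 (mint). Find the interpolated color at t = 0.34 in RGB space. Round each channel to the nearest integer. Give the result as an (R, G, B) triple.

(82, 91, 101)

#3f163c → (63, 22, 60); #78e0b4 → (120, 224, 180).
R = 63 + 0.34 × (120 − 63) = 63 + 0.34 × 57 = 82.38 → 82
G = 22 + 0.34 × (224 − 22) = 22 + 0.34 × 202 = 90.68 → 91
B = 60 + 0.34 × (180 − 60) = 60 + 0.34 × 120 = 100.8 → 101
So the blended color is (82, 91, 101), about #525b65.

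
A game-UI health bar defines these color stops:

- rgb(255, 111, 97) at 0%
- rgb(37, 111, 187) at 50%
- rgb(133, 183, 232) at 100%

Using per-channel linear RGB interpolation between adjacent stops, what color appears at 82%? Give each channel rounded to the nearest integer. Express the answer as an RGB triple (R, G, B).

(98, 157, 216)

82% lies between the 50% and 100% stops, so the local fraction is t = (82 − 50)/(100 − 50) = 32/50 ≈ 0.64.
R = 37 + 0.64 × (133 − 37) = 98.44 → 98
G = 111 + 0.64 × (183 − 111) = 157.08 → 157
B = 187 + 0.64 × (232 − 187) = 215.8 → 216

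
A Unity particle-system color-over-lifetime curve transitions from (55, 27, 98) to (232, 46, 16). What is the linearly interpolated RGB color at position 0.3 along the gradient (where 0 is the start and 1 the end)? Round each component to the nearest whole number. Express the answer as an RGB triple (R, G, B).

R = 55 + 0.3 × (232 − 55) = 55 + 0.3 × 177 = 108.1 → 108
G = 27 + 0.3 × (46 − 27) = 27 + 0.3 × 19 = 32.7 → 33
B = 98 + 0.3 × (16 − 98) = 98 + 0.3 × -82 = 73.4 → 73

(108, 33, 73)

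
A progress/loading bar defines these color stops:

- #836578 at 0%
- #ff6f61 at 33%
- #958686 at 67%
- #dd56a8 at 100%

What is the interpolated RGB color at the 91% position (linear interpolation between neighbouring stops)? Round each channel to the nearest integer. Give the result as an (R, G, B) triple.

91% lies between the 67% and 100% stops, so the local fraction is t = (91 − 67)/(100 − 67) = 24/33 ≈ 0.7273.
#958686 → (149, 134, 134); #dd56a8 → (221, 86, 168).
R = 149 + 0.7273 × (221 − 149) = 201.366 → 201
G = 134 + 0.7273 × (86 − 134) = 99.09 → 99
B = 134 + 0.7273 × (168 − 134) = 158.728 → 159

(201, 99, 159)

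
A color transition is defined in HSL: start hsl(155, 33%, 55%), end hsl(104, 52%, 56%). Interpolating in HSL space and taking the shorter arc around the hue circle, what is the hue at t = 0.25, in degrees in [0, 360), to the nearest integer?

142

Hue arc: Δh = 104 − 155 = -51° (|Δh| ≤ 180, already the shorter path).
H = 155 + 0.25 × (-51) = 142.25 → 142°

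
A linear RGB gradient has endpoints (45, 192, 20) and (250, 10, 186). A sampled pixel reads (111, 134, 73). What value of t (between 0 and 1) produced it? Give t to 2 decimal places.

0.32

Invert the lerp on the R channel (largest span, 205): t = (111 − 45) / (250 − 45) = 66/205 = 0.32195.
Check on G: (134 − 192)/(10 − 192) = 0.3187 ✓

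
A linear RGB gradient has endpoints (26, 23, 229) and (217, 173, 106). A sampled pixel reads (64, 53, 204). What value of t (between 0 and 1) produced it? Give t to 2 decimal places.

Invert the lerp on the R channel (largest span, 191): t = (64 − 26) / (217 − 26) = 38/191 = 0.19895.
Check on G: (53 − 23)/(173 − 23) = 0.2 ✓

0.20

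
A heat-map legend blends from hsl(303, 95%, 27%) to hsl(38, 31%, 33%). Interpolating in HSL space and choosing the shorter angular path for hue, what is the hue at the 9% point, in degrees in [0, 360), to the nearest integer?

Hue: 38 − 303 = -265°, but |-265| > 180 so the shorter arc goes the other way: Δh = -265 + 360 = 95°.
H = 303 + 0.09 × (95) = 311.55 → 312°

312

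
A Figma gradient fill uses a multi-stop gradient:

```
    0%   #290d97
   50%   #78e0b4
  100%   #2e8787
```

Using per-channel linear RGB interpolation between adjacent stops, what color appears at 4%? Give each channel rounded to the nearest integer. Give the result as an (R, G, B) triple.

(47, 30, 153)

4% lies between the 0% and 50% stops, so the local fraction is t = (4 − 0)/(50 − 0) = 4/50 ≈ 0.08.
#290d97 → (41, 13, 151); #78e0b4 → (120, 224, 180).
R = 41 + 0.08 × (120 − 41) = 47.32 → 47
G = 13 + 0.08 × (224 − 13) = 29.88 → 30
B = 151 + 0.08 × (180 − 151) = 153.32 → 153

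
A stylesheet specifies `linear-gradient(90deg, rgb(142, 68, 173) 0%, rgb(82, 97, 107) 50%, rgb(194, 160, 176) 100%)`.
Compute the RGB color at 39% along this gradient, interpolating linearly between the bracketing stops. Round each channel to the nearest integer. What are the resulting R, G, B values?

39% lies between the 0% and 50% stops, so the local fraction is t = (39 − 0)/(50 − 0) = 39/50 ≈ 0.78.
R = 142 + 0.78 × (82 − 142) = 95.2 → 95
G = 68 + 0.78 × (97 − 68) = 90.62 → 91
B = 173 + 0.78 × (107 − 173) = 121.52 → 122

(95, 91, 122)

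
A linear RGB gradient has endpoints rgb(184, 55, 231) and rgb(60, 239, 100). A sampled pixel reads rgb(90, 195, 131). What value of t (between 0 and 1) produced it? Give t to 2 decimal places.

0.76

Invert the lerp on the G channel (largest span, 184): t = (195 − 55) / (239 − 55) = 140/184 = 0.76087.
Check on R: (90 − 184)/(60 − 184) = 0.7581 ✓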